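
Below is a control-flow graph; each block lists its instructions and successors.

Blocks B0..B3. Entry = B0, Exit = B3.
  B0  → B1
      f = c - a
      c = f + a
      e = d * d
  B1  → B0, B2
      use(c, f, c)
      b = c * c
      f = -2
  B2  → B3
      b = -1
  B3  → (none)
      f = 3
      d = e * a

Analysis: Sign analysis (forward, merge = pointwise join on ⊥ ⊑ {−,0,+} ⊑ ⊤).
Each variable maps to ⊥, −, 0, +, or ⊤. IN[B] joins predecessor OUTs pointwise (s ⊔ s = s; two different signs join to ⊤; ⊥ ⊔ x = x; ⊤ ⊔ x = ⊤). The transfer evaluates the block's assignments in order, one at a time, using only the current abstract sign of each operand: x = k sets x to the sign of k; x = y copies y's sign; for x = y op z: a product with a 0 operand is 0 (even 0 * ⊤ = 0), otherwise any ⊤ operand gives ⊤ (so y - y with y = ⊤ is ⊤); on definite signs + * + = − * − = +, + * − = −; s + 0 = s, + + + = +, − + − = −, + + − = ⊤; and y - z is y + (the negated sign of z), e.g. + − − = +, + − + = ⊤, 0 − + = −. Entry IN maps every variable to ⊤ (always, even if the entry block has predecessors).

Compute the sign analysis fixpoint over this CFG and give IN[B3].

Fixpoint table:
  B0:  IN=(all ⊤)  OUT=(all ⊤)
  B1:  IN=(all ⊤)  OUT={f:-; rest ⊤}
  B2:  IN={f:-; rest ⊤}  OUT={b:-, f:-; rest ⊤}
  B3:  IN={b:-, f:-; rest ⊤}  OUT={b:-, f:+; rest ⊤}

Merge at B3: IN[B3] = OUT[B2] = {a: ⊤, b: -, c: ⊤, d: ⊤, e: ⊤, f: -}

Answer: {a: ⊤, b: -, c: ⊤, d: ⊤, e: ⊤, f: -}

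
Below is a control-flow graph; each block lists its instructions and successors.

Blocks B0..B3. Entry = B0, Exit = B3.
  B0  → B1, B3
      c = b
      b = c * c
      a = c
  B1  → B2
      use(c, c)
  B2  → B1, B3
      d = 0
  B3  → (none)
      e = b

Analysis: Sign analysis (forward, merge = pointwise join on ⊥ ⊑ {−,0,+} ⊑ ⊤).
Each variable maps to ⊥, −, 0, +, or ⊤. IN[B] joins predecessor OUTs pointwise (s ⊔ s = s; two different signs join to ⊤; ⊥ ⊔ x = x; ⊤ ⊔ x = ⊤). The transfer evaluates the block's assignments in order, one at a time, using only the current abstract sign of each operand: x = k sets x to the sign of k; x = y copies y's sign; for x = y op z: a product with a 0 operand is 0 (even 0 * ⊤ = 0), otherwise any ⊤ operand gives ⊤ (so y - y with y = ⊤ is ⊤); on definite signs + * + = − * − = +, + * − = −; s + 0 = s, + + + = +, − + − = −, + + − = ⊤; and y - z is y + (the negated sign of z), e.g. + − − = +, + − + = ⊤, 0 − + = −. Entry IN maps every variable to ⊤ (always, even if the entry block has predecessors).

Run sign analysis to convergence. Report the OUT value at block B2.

Per-block solution:
  B0:  IN=(all ⊤)  OUT=(all ⊤)
  B1:  IN=(all ⊤)  OUT=(all ⊤)
  B2:  IN=(all ⊤)  OUT={d:0; rest ⊤}
  B3:  IN=(all ⊤)  OUT=(all ⊤)

Merge at B2: IN[B2] = OUT[B1] = {a: ⊤, b: ⊤, c: ⊤, d: ⊤, e: ⊤, f: ⊤}
Applying B2's transfer function to that IN value gives OUT[B2] (row B2 above).

Answer: {a: ⊤, b: ⊤, c: ⊤, d: 0, e: ⊤, f: ⊤}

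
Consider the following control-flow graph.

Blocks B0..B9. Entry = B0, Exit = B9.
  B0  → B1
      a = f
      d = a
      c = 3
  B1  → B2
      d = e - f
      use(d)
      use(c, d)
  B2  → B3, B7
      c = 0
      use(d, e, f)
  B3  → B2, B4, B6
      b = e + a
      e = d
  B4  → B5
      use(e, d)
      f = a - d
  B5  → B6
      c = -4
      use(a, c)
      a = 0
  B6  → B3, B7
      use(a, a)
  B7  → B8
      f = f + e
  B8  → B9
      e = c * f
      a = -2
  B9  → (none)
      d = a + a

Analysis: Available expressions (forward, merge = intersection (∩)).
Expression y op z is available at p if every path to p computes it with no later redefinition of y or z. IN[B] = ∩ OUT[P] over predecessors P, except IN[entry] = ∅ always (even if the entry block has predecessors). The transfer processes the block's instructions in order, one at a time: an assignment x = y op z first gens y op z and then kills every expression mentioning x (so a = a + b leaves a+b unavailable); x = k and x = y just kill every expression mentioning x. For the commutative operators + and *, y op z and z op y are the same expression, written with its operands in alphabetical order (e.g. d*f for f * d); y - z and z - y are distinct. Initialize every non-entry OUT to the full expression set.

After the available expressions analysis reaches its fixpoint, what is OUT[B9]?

Converged values:
  B0: | IN={} | OUT={}
  B1: | IN={} | OUT={e-f}
  B2: | IN={} | OUT={}
  B3: | IN={} | OUT={}
  B4: | IN={} | OUT={a-d}
  B5: | IN={a-d} | OUT={}
  B6: | IN={} | OUT={}
  B7: | IN={} | OUT={}
  B8: | IN={} | OUT={c*f}
  B9: | IN={c*f} | OUT={a+a, c*f}

Merge at B9: IN[B9] = OUT[B8] = {c*f}
Applying B9's transfer function to that IN value gives OUT[B9] (row B9 above).

Answer: {a+a, c*f}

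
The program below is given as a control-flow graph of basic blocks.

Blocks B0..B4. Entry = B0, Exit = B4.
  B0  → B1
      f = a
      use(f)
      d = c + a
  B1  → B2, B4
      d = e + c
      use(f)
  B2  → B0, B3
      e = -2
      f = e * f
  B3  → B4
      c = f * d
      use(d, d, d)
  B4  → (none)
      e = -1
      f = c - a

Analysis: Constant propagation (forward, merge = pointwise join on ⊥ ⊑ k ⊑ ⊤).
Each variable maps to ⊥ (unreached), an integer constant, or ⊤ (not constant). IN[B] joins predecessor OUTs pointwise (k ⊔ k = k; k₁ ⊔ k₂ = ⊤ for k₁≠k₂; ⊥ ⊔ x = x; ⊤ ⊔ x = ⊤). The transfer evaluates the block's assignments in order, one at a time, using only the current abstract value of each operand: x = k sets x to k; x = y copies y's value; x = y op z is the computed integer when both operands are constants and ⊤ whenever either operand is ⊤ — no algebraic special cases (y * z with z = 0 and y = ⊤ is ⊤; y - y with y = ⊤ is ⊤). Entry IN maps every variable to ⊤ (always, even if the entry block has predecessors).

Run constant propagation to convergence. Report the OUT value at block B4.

Answer: {a: ⊤, b: ⊤, c: ⊤, d: ⊤, e: -1, f: ⊤}

Working:
Fixpoint table:
  B0:  IN=(all ⊤)  OUT=(all ⊤)
  B1:  IN=(all ⊤)  OUT=(all ⊤)
  B2:  IN=(all ⊤)  OUT={e:-2; rest ⊤}
  B3:  IN={e:-2; rest ⊤}  OUT={e:-2; rest ⊤}
  B4:  IN=(all ⊤)  OUT={e:-1; rest ⊤}

Merge at B4: IN[B4] = OUT[B1] ⊔ OUT[B3] = {a: ⊤, b: ⊤, c: ⊤, d: ⊤, e: ⊤, f: ⊤}
Applying B4's transfer function to that IN value gives OUT[B4] (row B4 above).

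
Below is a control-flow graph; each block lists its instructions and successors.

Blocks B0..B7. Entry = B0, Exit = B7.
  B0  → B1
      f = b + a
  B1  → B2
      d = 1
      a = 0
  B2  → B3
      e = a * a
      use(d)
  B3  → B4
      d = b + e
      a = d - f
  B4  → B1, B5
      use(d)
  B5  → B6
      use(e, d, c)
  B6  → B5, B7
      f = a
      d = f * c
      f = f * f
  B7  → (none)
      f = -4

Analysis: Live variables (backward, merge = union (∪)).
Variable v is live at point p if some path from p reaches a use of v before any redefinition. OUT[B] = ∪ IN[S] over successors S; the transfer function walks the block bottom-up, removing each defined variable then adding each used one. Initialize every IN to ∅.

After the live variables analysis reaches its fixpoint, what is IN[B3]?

Answer: {b, c, e, f}

Trace:
Per-block solution:
  B0:  IN={a, b, c}  OUT={b, c, f}
  B1:  IN={b, c, f}  OUT={a, b, c, d, f}
  B2:  IN={a, b, c, d, f}  OUT={b, c, e, f}
  B3:  IN={b, c, e, f}  OUT={a, b, c, d, e, f}
  B4:  IN={a, b, c, d, e, f}  OUT={a, b, c, d, e, f}
  B5:  IN={a, c, d, e}  OUT={a, c, e}
  B6:  IN={a, c, e}  OUT={a, c, d, e}
  B7:  IN={}  OUT={}

Merge at B3: OUT[B3] = IN[B4] = {a, b, c, d, e, f}
Applying B3's transfer function to that OUT value gives IN[B3] (row B3 above).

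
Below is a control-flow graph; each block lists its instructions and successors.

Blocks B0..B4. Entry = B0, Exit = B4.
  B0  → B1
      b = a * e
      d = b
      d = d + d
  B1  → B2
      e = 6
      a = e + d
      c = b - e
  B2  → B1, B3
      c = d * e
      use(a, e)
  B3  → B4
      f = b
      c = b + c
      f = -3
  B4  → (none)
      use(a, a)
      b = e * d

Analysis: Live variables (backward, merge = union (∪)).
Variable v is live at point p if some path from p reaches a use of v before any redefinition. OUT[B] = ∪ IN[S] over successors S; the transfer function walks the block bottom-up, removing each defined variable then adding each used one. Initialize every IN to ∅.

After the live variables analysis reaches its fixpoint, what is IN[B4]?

Converged values:
  B0: | IN={a, e} | OUT={b, d}
  B1: | IN={b, d} | OUT={a, b, d, e}
  B2: | IN={a, b, d, e} | OUT={a, b, c, d, e}
  B3: | IN={a, b, c, d, e} | OUT={a, d, e}
  B4: | IN={a, d, e} | OUT={}

B4 is the boundary node: OUT[B4] = {}
Applying B4's transfer function to that OUT value gives IN[B4] (row B4 above).

Answer: {a, d, e}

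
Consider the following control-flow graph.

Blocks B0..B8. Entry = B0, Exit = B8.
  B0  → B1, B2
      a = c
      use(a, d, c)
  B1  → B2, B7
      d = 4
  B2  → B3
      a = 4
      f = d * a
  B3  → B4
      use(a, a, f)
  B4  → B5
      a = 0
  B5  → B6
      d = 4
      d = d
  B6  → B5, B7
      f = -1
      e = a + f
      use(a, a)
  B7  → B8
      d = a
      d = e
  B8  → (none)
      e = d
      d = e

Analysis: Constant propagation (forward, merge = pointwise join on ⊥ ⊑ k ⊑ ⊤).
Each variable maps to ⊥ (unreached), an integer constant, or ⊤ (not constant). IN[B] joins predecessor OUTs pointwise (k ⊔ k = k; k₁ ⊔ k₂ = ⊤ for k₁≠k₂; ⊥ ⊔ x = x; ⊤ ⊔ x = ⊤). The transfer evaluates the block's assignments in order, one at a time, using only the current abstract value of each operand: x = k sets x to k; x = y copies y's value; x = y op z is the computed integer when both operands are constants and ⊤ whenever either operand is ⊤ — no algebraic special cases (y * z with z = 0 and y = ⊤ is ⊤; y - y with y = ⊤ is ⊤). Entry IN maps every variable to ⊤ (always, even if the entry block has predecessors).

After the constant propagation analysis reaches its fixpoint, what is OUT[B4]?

Answer: {a: 0, b: ⊤, c: ⊤, d: ⊤, e: ⊤, f: ⊤}

Derivation:
Per-block solution:
  B0:  IN=(all ⊤)  OUT=(all ⊤)
  B1:  IN=(all ⊤)  OUT={d:4; rest ⊤}
  B2:  IN=(all ⊤)  OUT={a:4; rest ⊤}
  B3:  IN={a:4; rest ⊤}  OUT={a:4; rest ⊤}
  B4:  IN={a:4; rest ⊤}  OUT={a:0; rest ⊤}
  B5:  IN={a:0; rest ⊤}  OUT={a:0, d:4; rest ⊤}
  B6:  IN={a:0, d:4; rest ⊤}  OUT={a:0, d:4, e:-1, f:-1; rest ⊤}
  B7:  IN={d:4; rest ⊤}  OUT=(all ⊤)
  B8:  IN=(all ⊤)  OUT=(all ⊤)

Merge at B4: IN[B4] = OUT[B3] = {a: 4, b: ⊤, c: ⊤, d: ⊤, e: ⊤, f: ⊤}
Applying B4's transfer function to that IN value gives OUT[B4] (row B4 above).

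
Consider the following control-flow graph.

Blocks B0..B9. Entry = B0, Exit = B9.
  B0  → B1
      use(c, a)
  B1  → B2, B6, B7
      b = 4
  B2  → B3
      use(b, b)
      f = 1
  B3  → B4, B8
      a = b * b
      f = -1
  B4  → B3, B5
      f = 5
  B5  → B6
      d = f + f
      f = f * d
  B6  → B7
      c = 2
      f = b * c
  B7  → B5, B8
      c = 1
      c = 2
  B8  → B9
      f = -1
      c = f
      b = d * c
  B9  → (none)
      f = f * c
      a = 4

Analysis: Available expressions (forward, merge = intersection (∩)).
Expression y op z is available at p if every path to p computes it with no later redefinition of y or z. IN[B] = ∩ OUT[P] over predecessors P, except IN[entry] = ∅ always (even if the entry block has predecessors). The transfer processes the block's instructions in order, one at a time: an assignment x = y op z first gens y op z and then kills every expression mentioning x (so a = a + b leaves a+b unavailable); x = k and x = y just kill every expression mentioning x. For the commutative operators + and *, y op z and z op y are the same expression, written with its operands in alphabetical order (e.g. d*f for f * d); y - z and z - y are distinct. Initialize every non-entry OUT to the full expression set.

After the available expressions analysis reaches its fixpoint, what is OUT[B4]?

Fixpoint table:
  B0:   IN={}   OUT={}
  B1:   IN={}   OUT={}
  B2:   IN={}   OUT={}
  B3:   IN={}   OUT={b*b}
  B4:   IN={b*b}   OUT={b*b}
  B5:   IN={}   OUT={}
  B6:   IN={}   OUT={b*c}
  B7:   IN={}   OUT={}
  B8:   IN={}   OUT={c*d}
  B9:   IN={c*d}   OUT={c*d}

Merge at B4: IN[B4] = OUT[B3] = {b*b}
Applying B4's transfer function to that IN value gives OUT[B4] (row B4 above).

Answer: {b*b}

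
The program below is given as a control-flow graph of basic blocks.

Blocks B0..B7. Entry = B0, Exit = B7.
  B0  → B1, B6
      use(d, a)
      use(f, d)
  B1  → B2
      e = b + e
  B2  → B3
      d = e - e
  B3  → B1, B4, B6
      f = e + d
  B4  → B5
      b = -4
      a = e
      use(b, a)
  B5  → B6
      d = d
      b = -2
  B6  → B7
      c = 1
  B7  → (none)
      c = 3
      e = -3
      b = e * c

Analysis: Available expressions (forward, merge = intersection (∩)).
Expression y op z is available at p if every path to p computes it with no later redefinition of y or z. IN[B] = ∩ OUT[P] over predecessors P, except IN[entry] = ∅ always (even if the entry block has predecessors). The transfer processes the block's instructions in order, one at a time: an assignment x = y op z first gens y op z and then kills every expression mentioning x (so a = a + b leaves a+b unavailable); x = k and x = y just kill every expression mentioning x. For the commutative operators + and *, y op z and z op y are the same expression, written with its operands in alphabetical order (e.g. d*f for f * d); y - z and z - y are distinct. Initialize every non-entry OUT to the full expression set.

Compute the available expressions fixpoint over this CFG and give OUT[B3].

Per-block solution:
  B0: | IN={} | OUT={}
  B1: | IN={} | OUT={}
  B2: | IN={} | OUT={e-e}
  B3: | IN={e-e} | OUT={d+e, e-e}
  B4: | IN={d+e, e-e} | OUT={d+e, e-e}
  B5: | IN={d+e, e-e} | OUT={e-e}
  B6: | IN={} | OUT={}
  B7: | IN={} | OUT={c*e}

Merge at B3: IN[B3] = OUT[B2] = {e-e}
Applying B3's transfer function to that IN value gives OUT[B3] (row B3 above).

Answer: {d+e, e-e}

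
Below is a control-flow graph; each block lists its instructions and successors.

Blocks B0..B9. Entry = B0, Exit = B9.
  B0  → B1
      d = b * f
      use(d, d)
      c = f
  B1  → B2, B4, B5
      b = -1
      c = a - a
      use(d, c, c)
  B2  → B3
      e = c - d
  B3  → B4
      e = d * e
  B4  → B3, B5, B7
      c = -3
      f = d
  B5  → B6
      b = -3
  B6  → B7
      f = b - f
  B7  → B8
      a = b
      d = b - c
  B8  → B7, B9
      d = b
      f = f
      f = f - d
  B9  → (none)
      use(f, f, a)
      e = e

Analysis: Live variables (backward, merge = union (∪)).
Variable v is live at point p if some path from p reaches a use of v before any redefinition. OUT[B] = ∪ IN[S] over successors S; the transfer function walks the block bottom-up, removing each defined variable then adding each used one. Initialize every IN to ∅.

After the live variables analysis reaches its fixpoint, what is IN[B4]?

Per-block solution:
  B0:  IN={a, b, e, f}  OUT={a, d, e, f}
  B1:  IN={a, d, e, f}  OUT={b, c, d, e, f}
  B2:  IN={b, c, d}  OUT={b, d, e}
  B3:  IN={b, d, e}  OUT={b, d, e}
  B4:  IN={b, d, e}  OUT={b, c, d, e, f}
  B5:  IN={c, e, f}  OUT={b, c, e, f}
  B6:  IN={b, c, e, f}  OUT={b, c, e, f}
  B7:  IN={b, c, e, f}  OUT={a, b, c, e, f}
  B8:  IN={a, b, c, e, f}  OUT={a, b, c, e, f}
  B9:  IN={a, e, f}  OUT={}

Merge at B4: OUT[B4] = IN[B3] ⊔ IN[B5] ⊔ IN[B7] = {b, c, d, e, f}
Applying B4's transfer function to that OUT value gives IN[B4] (row B4 above).

Answer: {b, d, e}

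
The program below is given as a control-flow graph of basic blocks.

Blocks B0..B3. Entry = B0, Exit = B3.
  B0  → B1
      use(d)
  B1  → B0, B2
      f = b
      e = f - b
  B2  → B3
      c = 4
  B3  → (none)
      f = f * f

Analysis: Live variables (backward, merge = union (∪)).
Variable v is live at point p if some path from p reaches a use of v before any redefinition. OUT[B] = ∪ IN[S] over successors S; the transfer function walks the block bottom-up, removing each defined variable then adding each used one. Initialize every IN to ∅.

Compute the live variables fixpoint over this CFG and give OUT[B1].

Answer: {b, d, f}

Derivation:
Per-block solution:
  B0:  IN={b, d}  OUT={b, d}
  B1:  IN={b, d}  OUT={b, d, f}
  B2:  IN={f}  OUT={f}
  B3:  IN={f}  OUT={}

Merge at B1: OUT[B1] = IN[B0] ⊔ IN[B2] = {b, d, f}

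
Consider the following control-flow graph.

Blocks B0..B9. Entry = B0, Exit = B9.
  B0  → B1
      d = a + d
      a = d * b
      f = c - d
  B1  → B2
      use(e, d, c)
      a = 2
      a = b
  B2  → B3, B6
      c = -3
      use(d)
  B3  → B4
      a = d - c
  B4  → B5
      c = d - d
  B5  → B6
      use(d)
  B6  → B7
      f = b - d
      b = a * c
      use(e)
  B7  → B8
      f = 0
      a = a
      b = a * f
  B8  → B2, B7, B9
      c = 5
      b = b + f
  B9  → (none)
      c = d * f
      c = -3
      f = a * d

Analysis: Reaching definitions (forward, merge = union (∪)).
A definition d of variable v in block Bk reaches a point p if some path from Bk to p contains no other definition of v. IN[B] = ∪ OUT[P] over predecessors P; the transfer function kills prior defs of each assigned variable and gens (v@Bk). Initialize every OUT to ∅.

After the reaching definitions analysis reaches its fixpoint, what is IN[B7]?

Per-block solution:
  B0: | IN={} | OUT={a@B0, d@B0, f@B0}
  B1: | IN={a@B0, d@B0, f@B0} | OUT={a@B1, d@B0, f@B0}
  B2: | IN={a@B1, a@B7, b@B8, c@B8, d@B0, f@B0, f@B7} | OUT={a@B1, a@B7, b@B8, c@B2, d@B0, f@B0, f@B7}
  B3: | IN={a@B1, a@B7, b@B8, c@B2, d@B0, f@B0, f@B7} | OUT={a@B3, b@B8, c@B2, d@B0, f@B0, f@B7}
  B4: | IN={a@B3, b@B8, c@B2, d@B0, f@B0, f@B7} | OUT={a@B3, b@B8, c@B4, d@B0, f@B0, f@B7}
  B5: | IN={a@B3, b@B8, c@B4, d@B0, f@B0, f@B7} | OUT={a@B3, b@B8, c@B4, d@B0, f@B0, f@B7}
  B6: | IN={a@B1, a@B3, a@B7, b@B8, c@B2, c@B4, d@B0, f@B0, f@B7} | OUT={a@B1, a@B3, a@B7, b@B6, c@B2, c@B4, d@B0, f@B6}
  B7: | IN={a@B1, a@B3, a@B7, b@B6, b@B8, c@B2, c@B4, c@B8, d@B0, f@B6, f@B7} | OUT={a@B7, b@B7, c@B2, c@B4, c@B8, d@B0, f@B7}
  B8: | IN={a@B7, b@B7, c@B2, c@B4, c@B8, d@B0, f@B7} | OUT={a@B7, b@B8, c@B8, d@B0, f@B7}
  B9: | IN={a@B7, b@B8, c@B8, d@B0, f@B7} | OUT={a@B7, b@B8, c@B9, d@B0, f@B9}

Merge at B7: IN[B7] = OUT[B6] ⊔ OUT[B8] = {a@B1, a@B3, a@B7, b@B6, b@B8, c@B2, c@B4, c@B8, d@B0, f@B6, f@B7}

Answer: {a@B1, a@B3, a@B7, b@B6, b@B8, c@B2, c@B4, c@B8, d@B0, f@B6, f@B7}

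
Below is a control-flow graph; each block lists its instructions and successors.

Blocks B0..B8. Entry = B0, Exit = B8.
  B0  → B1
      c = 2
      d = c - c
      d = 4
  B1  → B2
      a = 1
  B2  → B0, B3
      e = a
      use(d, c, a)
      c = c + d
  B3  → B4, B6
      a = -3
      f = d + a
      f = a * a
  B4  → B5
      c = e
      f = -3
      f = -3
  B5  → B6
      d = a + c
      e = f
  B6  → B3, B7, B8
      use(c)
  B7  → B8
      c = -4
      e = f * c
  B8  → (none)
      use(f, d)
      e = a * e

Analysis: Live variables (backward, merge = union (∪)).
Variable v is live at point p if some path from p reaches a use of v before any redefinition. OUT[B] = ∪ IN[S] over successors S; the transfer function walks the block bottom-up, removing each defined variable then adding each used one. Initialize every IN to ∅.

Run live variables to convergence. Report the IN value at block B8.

Answer: {a, d, e, f}

Trace:
Converged values:
  B0: | IN={} | OUT={c, d}
  B1: | IN={c, d} | OUT={a, c, d}
  B2: | IN={a, c, d} | OUT={c, d, e}
  B3: | IN={c, d, e} | OUT={a, c, d, e, f}
  B4: | IN={a, e} | OUT={a, c, f}
  B5: | IN={a, c, f} | OUT={a, c, d, e, f}
  B6: | IN={a, c, d, e, f} | OUT={a, c, d, e, f}
  B7: | IN={a, d, f} | OUT={a, d, e, f}
  B8: | IN={a, d, e, f} | OUT={}

B8 is the boundary node: OUT[B8] = {}
Applying B8's transfer function to that OUT value gives IN[B8] (row B8 above).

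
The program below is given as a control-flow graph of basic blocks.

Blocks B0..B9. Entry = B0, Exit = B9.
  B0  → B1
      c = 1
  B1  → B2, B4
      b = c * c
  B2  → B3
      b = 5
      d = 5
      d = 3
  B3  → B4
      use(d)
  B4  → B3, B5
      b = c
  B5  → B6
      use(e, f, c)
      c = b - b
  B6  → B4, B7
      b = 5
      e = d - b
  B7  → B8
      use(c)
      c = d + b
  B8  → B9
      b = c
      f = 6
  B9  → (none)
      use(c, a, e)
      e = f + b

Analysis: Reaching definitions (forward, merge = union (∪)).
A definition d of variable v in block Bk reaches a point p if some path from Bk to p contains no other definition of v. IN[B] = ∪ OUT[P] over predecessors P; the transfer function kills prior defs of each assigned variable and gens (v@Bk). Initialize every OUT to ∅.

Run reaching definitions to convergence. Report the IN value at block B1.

Converged values:
  B0:   IN={}   OUT={c@B0}
  B1:   IN={c@B0}   OUT={b@B1, c@B0}
  B2:   IN={b@B1, c@B0}   OUT={b@B2, c@B0, d@B2}
  B3:   IN={b@B2, b@B4, c@B0, c@B5, d@B2, e@B6}   OUT={b@B2, b@B4, c@B0, c@B5, d@B2, e@B6}
  B4:   IN={b@B1, b@B2, b@B4, b@B6, c@B0, c@B5, d@B2, e@B6}   OUT={b@B4, c@B0, c@B5, d@B2, e@B6}
  B5:   IN={b@B4, c@B0, c@B5, d@B2, e@B6}   OUT={b@B4, c@B5, d@B2, e@B6}
  B6:   IN={b@B4, c@B5, d@B2, e@B6}   OUT={b@B6, c@B5, d@B2, e@B6}
  B7:   IN={b@B6, c@B5, d@B2, e@B6}   OUT={b@B6, c@B7, d@B2, e@B6}
  B8:   IN={b@B6, c@B7, d@B2, e@B6}   OUT={b@B8, c@B7, d@B2, e@B6, f@B8}
  B9:   IN={b@B8, c@B7, d@B2, e@B6, f@B8}   OUT={b@B8, c@B7, d@B2, e@B9, f@B8}

Merge at B1: IN[B1] = OUT[B0] = {c@B0}

Answer: {c@B0}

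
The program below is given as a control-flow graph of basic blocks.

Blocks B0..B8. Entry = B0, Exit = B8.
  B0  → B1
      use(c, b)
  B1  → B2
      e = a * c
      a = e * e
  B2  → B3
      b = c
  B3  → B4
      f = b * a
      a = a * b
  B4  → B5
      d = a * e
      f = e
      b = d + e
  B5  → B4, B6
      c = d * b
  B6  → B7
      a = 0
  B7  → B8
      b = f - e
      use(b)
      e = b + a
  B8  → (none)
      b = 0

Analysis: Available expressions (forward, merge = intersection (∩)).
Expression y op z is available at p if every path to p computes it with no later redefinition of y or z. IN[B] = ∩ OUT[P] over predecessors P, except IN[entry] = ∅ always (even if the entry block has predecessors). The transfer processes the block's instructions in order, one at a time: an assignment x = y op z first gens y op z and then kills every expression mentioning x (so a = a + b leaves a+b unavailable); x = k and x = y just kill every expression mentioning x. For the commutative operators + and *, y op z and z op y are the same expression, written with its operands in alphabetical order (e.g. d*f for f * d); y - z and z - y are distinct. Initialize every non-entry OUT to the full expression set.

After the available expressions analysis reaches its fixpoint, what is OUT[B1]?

Converged values:
  B0:   IN={}   OUT={}
  B1:   IN={}   OUT={e*e}
  B2:   IN={e*e}   OUT={e*e}
  B3:   IN={e*e}   OUT={e*e}
  B4:   IN={e*e}   OUT={a*e, d+e, e*e}
  B5:   IN={a*e, d+e, e*e}   OUT={a*e, b*d, d+e, e*e}
  B6:   IN={a*e, b*d, d+e, e*e}   OUT={b*d, d+e, e*e}
  B7:   IN={b*d, d+e, e*e}   OUT={a+b}
  B8:   IN={a+b}   OUT={}

Merge at B1: IN[B1] = OUT[B0] = {}
Applying B1's transfer function to that IN value gives OUT[B1] (row B1 above).

Answer: {e*e}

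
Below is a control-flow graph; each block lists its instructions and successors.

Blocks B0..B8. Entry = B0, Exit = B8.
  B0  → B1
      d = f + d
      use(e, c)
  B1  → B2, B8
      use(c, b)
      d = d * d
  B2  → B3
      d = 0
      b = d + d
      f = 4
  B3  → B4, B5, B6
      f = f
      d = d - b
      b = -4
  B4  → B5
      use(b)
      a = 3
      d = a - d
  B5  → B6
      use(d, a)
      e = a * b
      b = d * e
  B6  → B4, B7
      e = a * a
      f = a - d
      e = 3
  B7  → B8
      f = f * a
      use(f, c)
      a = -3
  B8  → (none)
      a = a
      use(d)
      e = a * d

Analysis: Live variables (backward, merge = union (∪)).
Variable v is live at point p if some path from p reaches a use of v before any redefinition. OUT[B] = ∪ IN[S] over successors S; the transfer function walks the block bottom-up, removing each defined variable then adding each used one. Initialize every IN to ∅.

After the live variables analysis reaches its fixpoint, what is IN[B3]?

Answer: {a, b, c, d, f}

Derivation:
Per-block solution:
  B0: | IN={a, b, c, d, e, f} | OUT={a, b, c, d}
  B1: | IN={a, b, c, d} | OUT={a, c, d}
  B2: | IN={a, c} | OUT={a, b, c, d, f}
  B3: | IN={a, b, c, d, f} | OUT={a, b, c, d}
  B4: | IN={b, c, d} | OUT={a, b, c, d}
  B5: | IN={a, b, c, d} | OUT={a, b, c, d}
  B6: | IN={a, b, c, d} | OUT={a, b, c, d, f}
  B7: | IN={a, c, d, f} | OUT={a, d}
  B8: | IN={a, d} | OUT={}

Merge at B3: OUT[B3] = IN[B4] ⊔ IN[B5] ⊔ IN[B6] = {a, b, c, d}
Applying B3's transfer function to that OUT value gives IN[B3] (row B3 above).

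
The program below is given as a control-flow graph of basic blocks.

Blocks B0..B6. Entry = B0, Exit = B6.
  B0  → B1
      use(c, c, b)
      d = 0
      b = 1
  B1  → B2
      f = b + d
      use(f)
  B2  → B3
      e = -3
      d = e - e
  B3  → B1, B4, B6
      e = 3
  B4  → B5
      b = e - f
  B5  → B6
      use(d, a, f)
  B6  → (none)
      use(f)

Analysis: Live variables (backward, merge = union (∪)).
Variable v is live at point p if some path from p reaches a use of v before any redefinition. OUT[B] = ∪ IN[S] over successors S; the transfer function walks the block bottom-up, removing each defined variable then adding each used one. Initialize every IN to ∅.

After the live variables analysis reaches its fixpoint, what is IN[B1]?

Converged values:
  B0:  IN={a, b, c}  OUT={a, b, d}
  B1:  IN={a, b, d}  OUT={a, b, f}
  B2:  IN={a, b, f}  OUT={a, b, d, f}
  B3:  IN={a, b, d, f}  OUT={a, b, d, e, f}
  B4:  IN={a, d, e, f}  OUT={a, d, f}
  B5:  IN={a, d, f}  OUT={f}
  B6:  IN={f}  OUT={}

Merge at B1: OUT[B1] = IN[B2] = {a, b, f}
Applying B1's transfer function to that OUT value gives IN[B1] (row B1 above).

Answer: {a, b, d}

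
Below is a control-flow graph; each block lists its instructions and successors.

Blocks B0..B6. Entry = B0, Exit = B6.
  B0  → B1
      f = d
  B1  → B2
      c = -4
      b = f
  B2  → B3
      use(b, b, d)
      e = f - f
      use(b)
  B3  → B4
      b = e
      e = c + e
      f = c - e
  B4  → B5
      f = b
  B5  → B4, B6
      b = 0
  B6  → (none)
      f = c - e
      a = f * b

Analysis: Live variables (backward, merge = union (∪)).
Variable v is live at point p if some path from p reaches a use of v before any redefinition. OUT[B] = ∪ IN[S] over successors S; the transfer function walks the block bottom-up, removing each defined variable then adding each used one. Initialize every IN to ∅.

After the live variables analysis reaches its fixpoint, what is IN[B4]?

Answer: {b, c, e}

Derivation:
Per-block solution:
  B0: | IN={d} | OUT={d, f}
  B1: | IN={d, f} | OUT={b, c, d, f}
  B2: | IN={b, c, d, f} | OUT={c, e}
  B3: | IN={c, e} | OUT={b, c, e}
  B4: | IN={b, c, e} | OUT={c, e}
  B5: | IN={c, e} | OUT={b, c, e}
  B6: | IN={b, c, e} | OUT={}

Merge at B4: OUT[B4] = IN[B5] = {c, e}
Applying B4's transfer function to that OUT value gives IN[B4] (row B4 above).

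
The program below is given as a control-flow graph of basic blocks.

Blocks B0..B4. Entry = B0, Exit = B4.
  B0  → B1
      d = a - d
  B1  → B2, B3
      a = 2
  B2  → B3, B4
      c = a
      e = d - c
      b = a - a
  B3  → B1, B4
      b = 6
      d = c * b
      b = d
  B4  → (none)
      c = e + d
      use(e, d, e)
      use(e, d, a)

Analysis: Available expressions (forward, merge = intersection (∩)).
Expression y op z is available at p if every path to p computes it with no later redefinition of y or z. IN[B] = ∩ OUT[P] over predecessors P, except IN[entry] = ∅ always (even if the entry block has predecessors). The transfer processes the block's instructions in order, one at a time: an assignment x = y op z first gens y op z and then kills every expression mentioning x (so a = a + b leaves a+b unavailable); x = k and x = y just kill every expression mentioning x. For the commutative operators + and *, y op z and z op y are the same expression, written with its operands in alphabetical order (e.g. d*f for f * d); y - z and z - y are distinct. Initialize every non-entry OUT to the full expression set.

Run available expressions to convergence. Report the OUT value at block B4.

Answer: {d+e}

Derivation:
Converged values:
  B0:  IN={}  OUT={}
  B1:  IN={}  OUT={}
  B2:  IN={}  OUT={a-a, d-c}
  B3:  IN={}  OUT={}
  B4:  IN={}  OUT={d+e}

Merge at B4: IN[B4] = OUT[B2] ∩ OUT[B3] = {}
Applying B4's transfer function to that IN value gives OUT[B4] (row B4 above).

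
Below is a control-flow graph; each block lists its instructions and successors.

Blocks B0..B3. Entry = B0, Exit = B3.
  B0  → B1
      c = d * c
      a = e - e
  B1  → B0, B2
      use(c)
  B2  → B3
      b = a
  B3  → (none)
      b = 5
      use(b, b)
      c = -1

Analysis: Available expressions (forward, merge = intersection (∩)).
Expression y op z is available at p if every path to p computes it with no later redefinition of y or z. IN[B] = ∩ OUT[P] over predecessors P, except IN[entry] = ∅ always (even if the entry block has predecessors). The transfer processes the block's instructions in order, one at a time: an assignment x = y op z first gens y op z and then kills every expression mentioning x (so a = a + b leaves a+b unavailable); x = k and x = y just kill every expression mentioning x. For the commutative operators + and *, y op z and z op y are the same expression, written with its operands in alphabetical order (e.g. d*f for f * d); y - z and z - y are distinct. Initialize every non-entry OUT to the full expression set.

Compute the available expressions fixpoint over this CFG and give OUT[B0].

Answer: {e-e}

Derivation:
Fixpoint table:
  B0:   IN={}   OUT={e-e}
  B1:   IN={e-e}   OUT={e-e}
  B2:   IN={e-e}   OUT={e-e}
  B3:   IN={e-e}   OUT={e-e}

Merge at B0 (entry node, so the boundary value {} is joined with the incoming edge(s)): IN[B0] = {} ∩ OUT[B1] = {}
Applying B0's transfer function to that IN value gives OUT[B0] (row B0 above).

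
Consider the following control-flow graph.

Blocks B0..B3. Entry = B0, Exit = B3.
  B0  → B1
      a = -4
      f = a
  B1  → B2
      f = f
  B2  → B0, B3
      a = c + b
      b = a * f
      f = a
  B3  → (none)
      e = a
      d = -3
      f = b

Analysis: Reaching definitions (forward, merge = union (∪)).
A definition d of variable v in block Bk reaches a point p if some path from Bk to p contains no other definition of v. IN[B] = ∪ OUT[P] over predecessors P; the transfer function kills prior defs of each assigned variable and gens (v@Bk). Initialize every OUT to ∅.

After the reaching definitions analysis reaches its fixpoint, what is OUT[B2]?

Answer: {a@B2, b@B2, f@B2}

Trace:
Per-block solution:
  B0: | IN={a@B2, b@B2, f@B2} | OUT={a@B0, b@B2, f@B0}
  B1: | IN={a@B0, b@B2, f@B0} | OUT={a@B0, b@B2, f@B1}
  B2: | IN={a@B0, b@B2, f@B1} | OUT={a@B2, b@B2, f@B2}
  B3: | IN={a@B2, b@B2, f@B2} | OUT={a@B2, b@B2, d@B3, e@B3, f@B3}

Merge at B2: IN[B2] = OUT[B1] = {a@B0, b@B2, f@B1}
Applying B2's transfer function to that IN value gives OUT[B2] (row B2 above).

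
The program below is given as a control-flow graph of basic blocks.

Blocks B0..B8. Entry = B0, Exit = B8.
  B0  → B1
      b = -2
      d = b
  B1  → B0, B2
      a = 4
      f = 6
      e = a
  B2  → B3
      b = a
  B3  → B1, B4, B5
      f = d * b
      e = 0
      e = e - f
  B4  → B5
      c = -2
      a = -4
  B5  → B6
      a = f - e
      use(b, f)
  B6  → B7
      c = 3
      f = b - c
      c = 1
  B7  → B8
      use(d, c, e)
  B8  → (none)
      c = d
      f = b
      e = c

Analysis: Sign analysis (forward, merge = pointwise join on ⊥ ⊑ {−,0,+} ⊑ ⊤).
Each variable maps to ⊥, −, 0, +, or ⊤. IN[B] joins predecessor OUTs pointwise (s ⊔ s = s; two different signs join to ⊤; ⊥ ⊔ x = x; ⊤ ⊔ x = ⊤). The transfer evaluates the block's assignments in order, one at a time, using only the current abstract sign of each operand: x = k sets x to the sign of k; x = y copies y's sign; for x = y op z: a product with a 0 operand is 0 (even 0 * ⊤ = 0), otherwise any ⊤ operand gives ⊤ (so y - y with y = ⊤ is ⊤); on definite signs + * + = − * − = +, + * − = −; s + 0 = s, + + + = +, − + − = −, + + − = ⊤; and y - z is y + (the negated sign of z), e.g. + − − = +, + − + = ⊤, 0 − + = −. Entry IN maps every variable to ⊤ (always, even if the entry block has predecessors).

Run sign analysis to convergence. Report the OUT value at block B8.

Fixpoint table:
  B0: | IN=(all ⊤) | OUT={b:-, d:-; rest ⊤}
  B1: | IN={d:-; rest ⊤} | OUT={a:+, d:-, e:+, f:+; rest ⊤}
  B2: | IN={a:+, d:-, e:+, f:+; rest ⊤} | OUT={a:+, b:+, d:-, e:+, f:+; rest ⊤}
  B3: | IN={a:+, b:+, d:-, e:+, f:+; rest ⊤} | OUT={a:+, b:+, d:-, e:+, f:-; rest ⊤}
  B4: | IN={a:+, b:+, d:-, e:+, f:-; rest ⊤} | OUT={a:-, b:+, c:-, d:-, e:+, f:-; rest ⊤}
  B5: | IN={b:+, d:-, e:+, f:-; rest ⊤} | OUT={a:-, b:+, d:-, e:+, f:-; rest ⊤}
  B6: | IN={a:-, b:+, d:-, e:+, f:-; rest ⊤} | OUT={a:-, b:+, c:+, d:-, e:+; rest ⊤}
  B7: | IN={a:-, b:+, c:+, d:-, e:+; rest ⊤} | OUT={a:-, b:+, c:+, d:-, e:+; rest ⊤}
  B8: | IN={a:-, b:+, c:+, d:-, e:+; rest ⊤} | OUT={a:-, b:+, c:-, d:-, e:-, f:+; rest ⊤}

Merge at B8: IN[B8] = OUT[B7] = {a: -, b: +, c: +, d: -, e: +, f: ⊤}
Applying B8's transfer function to that IN value gives OUT[B8] (row B8 above).

Answer: {a: -, b: +, c: -, d: -, e: -, f: +}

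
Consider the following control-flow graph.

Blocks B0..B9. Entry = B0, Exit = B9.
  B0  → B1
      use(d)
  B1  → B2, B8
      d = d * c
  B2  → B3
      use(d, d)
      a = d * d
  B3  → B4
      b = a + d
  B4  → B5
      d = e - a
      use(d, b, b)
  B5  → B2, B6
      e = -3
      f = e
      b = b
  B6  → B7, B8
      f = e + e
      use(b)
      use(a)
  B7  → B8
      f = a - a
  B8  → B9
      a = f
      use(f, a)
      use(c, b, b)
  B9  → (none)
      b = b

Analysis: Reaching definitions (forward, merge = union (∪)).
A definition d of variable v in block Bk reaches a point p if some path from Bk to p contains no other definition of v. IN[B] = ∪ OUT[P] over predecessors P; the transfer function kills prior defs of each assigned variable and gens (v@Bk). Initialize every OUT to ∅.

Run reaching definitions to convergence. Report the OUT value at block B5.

Answer: {a@B2, b@B5, d@B4, e@B5, f@B5}

Working:
Converged values:
  B0:   IN={}   OUT={}
  B1:   IN={}   OUT={d@B1}
  B2:   IN={a@B2, b@B5, d@B1, d@B4, e@B5, f@B5}   OUT={a@B2, b@B5, d@B1, d@B4, e@B5, f@B5}
  B3:   IN={a@B2, b@B5, d@B1, d@B4, e@B5, f@B5}   OUT={a@B2, b@B3, d@B1, d@B4, e@B5, f@B5}
  B4:   IN={a@B2, b@B3, d@B1, d@B4, e@B5, f@B5}   OUT={a@B2, b@B3, d@B4, e@B5, f@B5}
  B5:   IN={a@B2, b@B3, d@B4, e@B5, f@B5}   OUT={a@B2, b@B5, d@B4, e@B5, f@B5}
  B6:   IN={a@B2, b@B5, d@B4, e@B5, f@B5}   OUT={a@B2, b@B5, d@B4, e@B5, f@B6}
  B7:   IN={a@B2, b@B5, d@B4, e@B5, f@B6}   OUT={a@B2, b@B5, d@B4, e@B5, f@B7}
  B8:   IN={a@B2, b@B5, d@B1, d@B4, e@B5, f@B6, f@B7}   OUT={a@B8, b@B5, d@B1, d@B4, e@B5, f@B6, f@B7}
  B9:   IN={a@B8, b@B5, d@B1, d@B4, e@B5, f@B6, f@B7}   OUT={a@B8, b@B9, d@B1, d@B4, e@B5, f@B6, f@B7}

Merge at B5: IN[B5] = OUT[B4] = {a@B2, b@B3, d@B4, e@B5, f@B5}
Applying B5's transfer function to that IN value gives OUT[B5] (row B5 above).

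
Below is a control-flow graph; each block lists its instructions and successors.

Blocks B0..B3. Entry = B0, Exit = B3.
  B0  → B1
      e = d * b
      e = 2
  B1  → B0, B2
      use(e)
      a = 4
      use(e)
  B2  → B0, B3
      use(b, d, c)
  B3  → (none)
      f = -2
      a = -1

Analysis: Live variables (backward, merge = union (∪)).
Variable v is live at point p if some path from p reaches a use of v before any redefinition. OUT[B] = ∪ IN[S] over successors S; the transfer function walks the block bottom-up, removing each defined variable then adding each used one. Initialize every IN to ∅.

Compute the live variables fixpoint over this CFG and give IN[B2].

Answer: {b, c, d}

Working:
Converged values:
  B0: | IN={b, c, d} | OUT={b, c, d, e}
  B1: | IN={b, c, d, e} | OUT={b, c, d}
  B2: | IN={b, c, d} | OUT={b, c, d}
  B3: | IN={} | OUT={}

Merge at B2: OUT[B2] = IN[B0] ⊔ IN[B3] = {b, c, d}
Applying B2's transfer function to that OUT value gives IN[B2] (row B2 above).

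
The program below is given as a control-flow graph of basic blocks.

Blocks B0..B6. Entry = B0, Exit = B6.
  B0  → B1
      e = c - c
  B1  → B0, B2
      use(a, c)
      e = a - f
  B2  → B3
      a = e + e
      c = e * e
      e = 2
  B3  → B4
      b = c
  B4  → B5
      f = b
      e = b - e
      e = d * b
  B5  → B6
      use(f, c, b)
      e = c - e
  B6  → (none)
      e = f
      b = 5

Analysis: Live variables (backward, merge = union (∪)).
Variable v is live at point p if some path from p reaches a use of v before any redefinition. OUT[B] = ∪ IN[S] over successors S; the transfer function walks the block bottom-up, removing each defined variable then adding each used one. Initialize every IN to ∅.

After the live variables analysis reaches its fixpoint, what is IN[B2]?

Answer: {d, e}

Trace:
Fixpoint table:
  B0: | IN={a, c, d, f} | OUT={a, c, d, f}
  B1: | IN={a, c, d, f} | OUT={a, c, d, e, f}
  B2: | IN={d, e} | OUT={c, d, e}
  B3: | IN={c, d, e} | OUT={b, c, d, e}
  B4: | IN={b, c, d, e} | OUT={b, c, e, f}
  B5: | IN={b, c, e, f} | OUT={f}
  B6: | IN={f} | OUT={}

Merge at B2: OUT[B2] = IN[B3] = {c, d, e}
Applying B2's transfer function to that OUT value gives IN[B2] (row B2 above).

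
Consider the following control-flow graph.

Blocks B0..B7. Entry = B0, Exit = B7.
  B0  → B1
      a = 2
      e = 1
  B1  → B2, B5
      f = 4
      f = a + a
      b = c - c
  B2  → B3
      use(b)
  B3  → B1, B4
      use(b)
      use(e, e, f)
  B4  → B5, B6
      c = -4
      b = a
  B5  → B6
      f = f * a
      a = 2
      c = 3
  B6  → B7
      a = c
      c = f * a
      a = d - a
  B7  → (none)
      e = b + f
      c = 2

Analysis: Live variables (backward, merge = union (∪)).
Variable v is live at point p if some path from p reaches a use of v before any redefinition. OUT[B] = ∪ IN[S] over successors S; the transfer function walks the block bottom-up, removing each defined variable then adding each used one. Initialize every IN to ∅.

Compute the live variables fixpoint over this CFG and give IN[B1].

Per-block solution:
  B0:  IN={c, d}  OUT={a, c, d, e}
  B1:  IN={a, c, d, e}  OUT={a, b, c, d, e, f}
  B2:  IN={a, b, c, d, e, f}  OUT={a, b, c, d, e, f}
  B3:  IN={a, b, c, d, e, f}  OUT={a, c, d, e, f}
  B4:  IN={a, d, f}  OUT={a, b, c, d, f}
  B5:  IN={a, b, d, f}  OUT={b, c, d, f}
  B6:  IN={b, c, d, f}  OUT={b, f}
  B7:  IN={b, f}  OUT={}

Merge at B1: OUT[B1] = IN[B2] ⊔ IN[B5] = {a, b, c, d, e, f}
Applying B1's transfer function to that OUT value gives IN[B1] (row B1 above).

Answer: {a, c, d, e}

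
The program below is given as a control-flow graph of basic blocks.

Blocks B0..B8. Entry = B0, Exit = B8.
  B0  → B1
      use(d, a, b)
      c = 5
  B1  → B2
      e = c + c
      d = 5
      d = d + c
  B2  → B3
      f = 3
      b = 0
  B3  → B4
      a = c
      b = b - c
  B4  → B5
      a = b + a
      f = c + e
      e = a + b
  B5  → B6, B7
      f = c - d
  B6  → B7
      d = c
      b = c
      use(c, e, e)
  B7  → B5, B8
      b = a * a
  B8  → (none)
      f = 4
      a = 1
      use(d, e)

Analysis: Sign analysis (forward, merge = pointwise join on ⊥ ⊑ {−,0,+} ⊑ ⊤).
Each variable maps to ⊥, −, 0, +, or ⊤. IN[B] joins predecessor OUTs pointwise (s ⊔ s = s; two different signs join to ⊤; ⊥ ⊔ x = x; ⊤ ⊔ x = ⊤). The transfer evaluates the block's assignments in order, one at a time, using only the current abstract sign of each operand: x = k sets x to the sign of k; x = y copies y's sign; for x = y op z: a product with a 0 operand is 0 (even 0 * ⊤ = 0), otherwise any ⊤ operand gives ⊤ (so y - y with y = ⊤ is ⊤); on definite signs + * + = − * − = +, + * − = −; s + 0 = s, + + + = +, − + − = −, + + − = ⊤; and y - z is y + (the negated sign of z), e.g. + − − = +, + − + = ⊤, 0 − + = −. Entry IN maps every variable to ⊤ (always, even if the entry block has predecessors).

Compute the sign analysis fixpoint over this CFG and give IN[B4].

Answer: {a: +, b: -, c: +, d: +, e: +, f: +}

Trace:
Converged values:
  B0: | IN=(all ⊤) | OUT={c:+; rest ⊤}
  B1: | IN={c:+; rest ⊤} | OUT={c:+, d:+, e:+; rest ⊤}
  B2: | IN={c:+, d:+, e:+; rest ⊤} | OUT={b:0, c:+, d:+, e:+, f:+; rest ⊤}
  B3: | IN={b:0, c:+, d:+, e:+, f:+; rest ⊤} | OUT={a:+, b:-, c:+, d:+, e:+, f:+; rest ⊤}
  B4: | IN={a:+, b:-, c:+, d:+, e:+, f:+; rest ⊤} | OUT={b:-, c:+, d:+, f:+; rest ⊤}
  B5: | IN={c:+, d:+; rest ⊤} | OUT={c:+, d:+; rest ⊤}
  B6: | IN={c:+, d:+; rest ⊤} | OUT={b:+, c:+, d:+; rest ⊤}
  B7: | IN={c:+, d:+; rest ⊤} | OUT={c:+, d:+; rest ⊤}
  B8: | IN={c:+, d:+; rest ⊤} | OUT={a:+, c:+, d:+, f:+; rest ⊤}

Merge at B4: IN[B4] = OUT[B3] = {a: +, b: -, c: +, d: +, e: +, f: +}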